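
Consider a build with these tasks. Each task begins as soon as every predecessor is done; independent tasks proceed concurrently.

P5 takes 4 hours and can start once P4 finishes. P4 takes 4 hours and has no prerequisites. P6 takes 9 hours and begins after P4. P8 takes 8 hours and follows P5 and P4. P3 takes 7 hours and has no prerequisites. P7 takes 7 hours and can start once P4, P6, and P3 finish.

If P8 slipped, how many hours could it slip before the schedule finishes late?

P4→P6→P7 = 4+9+7 = 20 sets the makespan at 20 hours.
Longest path through P8: 16 hours (earliest finish 16, latest finish 20).
Slack of P8 = 12 − 8 = 4 hours.

4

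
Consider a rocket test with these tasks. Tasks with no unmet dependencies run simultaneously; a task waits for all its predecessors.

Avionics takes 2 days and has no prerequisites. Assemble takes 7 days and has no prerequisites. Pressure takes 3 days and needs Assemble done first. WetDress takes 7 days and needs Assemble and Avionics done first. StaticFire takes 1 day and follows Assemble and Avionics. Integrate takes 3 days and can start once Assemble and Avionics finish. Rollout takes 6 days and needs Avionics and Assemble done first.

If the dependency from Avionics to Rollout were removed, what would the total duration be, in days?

14

Before: longest chain Assemble→WetDress = 7+7 = 14, finish 14.
Dropping Avionics→Rollout doesn't change Rollout's earliest start (7); another predecessor still binds.
The longest chain is now Assemble→WetDress = 7+7 = 14, so the schedule takes 14 days.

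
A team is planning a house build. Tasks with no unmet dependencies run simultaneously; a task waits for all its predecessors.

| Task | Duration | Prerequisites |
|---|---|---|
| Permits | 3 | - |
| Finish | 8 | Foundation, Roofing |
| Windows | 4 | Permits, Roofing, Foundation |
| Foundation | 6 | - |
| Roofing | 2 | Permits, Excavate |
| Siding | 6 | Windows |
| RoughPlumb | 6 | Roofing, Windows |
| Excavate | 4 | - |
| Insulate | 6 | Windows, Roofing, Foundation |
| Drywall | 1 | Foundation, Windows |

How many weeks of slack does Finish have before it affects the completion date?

2

Excavate→Roofing→Windows→RoughPlumb = 4+2+4+6 = 16 sets the makespan at 16 weeks.
Longest path through Finish: 14 weeks (earliest finish 14, latest finish 16).
So Finish can slip 16 − 14 = 2 weeks.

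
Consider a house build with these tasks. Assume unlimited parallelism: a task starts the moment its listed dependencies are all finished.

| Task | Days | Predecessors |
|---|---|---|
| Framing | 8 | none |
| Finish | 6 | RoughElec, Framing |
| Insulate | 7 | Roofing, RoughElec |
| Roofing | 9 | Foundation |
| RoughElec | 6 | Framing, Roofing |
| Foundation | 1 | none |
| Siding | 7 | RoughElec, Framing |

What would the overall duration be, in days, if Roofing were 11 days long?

25

Actual critical path: Foundation→Roofing→RoughElec→Insulate = 1+9+6+7 = 23 ⇒ 23 days.
Roofing lies on that path, so at 11 days the path becomes 25 days.
That remains the longest chain; total 25 days.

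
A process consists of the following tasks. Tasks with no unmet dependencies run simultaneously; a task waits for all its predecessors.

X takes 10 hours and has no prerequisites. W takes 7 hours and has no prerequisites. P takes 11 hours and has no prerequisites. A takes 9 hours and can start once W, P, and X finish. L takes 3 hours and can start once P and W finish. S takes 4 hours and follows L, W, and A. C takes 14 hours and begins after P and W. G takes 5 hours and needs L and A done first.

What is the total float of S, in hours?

The longest chain is P→A→G = 11+9+5 = 25; overall finish 25 hours.
The longest chain containing S totals 24 hours.
Float = 25 − 24 = 1.

1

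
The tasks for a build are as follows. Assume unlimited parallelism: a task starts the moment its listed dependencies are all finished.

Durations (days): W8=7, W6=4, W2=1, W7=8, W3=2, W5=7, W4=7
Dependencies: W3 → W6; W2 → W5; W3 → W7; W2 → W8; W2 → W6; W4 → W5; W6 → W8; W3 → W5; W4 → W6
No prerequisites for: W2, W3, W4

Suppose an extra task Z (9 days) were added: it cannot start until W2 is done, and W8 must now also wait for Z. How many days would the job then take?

Originally the job takes 18 days.
With Z inserted, W8 now waits for max(W2, W6, Z).
New critical path: W4→W6→W8 = 7+4+7 = 18 ⇒ 18 days.

18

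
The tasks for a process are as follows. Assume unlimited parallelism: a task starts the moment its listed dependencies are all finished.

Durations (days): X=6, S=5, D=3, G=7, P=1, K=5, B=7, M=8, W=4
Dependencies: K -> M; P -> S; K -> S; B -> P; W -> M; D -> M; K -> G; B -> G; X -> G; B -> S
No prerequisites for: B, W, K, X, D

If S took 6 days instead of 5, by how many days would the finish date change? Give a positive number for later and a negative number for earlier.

Critical path before the change: B→G = 7+7 = 14 giving 14 days.
S is off the critical path — its longest chain is 13 days, giving 1 of slack.
That remains the longest chain; total 14 days.
Change in finish: 14 − 14 = +0 days.

0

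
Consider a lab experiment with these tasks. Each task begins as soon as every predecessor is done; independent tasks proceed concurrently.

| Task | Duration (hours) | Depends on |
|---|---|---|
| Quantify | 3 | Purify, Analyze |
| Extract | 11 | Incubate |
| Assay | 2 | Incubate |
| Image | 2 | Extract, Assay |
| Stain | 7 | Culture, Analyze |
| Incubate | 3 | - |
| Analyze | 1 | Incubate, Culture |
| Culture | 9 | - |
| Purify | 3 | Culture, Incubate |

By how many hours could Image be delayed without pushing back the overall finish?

Culture→Analyze→Stain = 9+1+7 = 17 sets the makespan at 17 hours.
Image finishes as early as 16 and must finish by 17.
Slack of Image = 15 − 14 = 1 hour.

1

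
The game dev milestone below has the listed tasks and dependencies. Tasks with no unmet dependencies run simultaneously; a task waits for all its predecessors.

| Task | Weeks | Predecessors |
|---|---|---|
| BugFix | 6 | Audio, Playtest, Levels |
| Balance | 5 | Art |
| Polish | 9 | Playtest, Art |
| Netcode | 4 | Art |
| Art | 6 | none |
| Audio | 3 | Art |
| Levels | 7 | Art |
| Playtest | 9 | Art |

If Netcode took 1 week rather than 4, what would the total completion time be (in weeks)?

24

As given, the longest chain is Art→Playtest→Polish = 6+9+9 = 24, so the finish is 24 weeks.
Netcode has 14 weeks of float (longest path through it is 10).
The critical path is still Art→Playtest→Polish; finish is now 24 weeks.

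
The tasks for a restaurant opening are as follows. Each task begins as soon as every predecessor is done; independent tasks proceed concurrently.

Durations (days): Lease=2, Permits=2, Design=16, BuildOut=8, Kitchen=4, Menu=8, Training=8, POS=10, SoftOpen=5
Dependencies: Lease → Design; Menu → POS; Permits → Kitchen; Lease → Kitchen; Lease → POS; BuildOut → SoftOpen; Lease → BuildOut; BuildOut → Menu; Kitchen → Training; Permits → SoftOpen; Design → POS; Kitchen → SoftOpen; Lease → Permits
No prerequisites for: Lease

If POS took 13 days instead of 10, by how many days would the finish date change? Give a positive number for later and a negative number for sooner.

3

Baseline: Lease→Design→POS = 2+16+10 = 28 → 28 days.
POS is on the critical path; changing it to 13 makes that path 31 days.
That remains the longest chain; total 31 days.
Change in finish: 31 − 28 = +3 days.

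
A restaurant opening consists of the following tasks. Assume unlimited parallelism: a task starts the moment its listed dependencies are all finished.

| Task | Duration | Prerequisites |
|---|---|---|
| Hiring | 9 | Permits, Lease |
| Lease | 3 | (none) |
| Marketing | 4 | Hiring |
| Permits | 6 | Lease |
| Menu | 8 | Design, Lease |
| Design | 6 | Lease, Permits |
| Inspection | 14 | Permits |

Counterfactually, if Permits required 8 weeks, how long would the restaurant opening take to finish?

Actual critical path: Lease→Permits→Design→Menu = 3+6+6+8 = 23 ⇒ 23 weeks.
Since Permits is critical, the +2 change carries straight to that chain (now 25 weeks).
The critical path is still Lease→Permits→Design→Menu; finish is now 25 weeks.

25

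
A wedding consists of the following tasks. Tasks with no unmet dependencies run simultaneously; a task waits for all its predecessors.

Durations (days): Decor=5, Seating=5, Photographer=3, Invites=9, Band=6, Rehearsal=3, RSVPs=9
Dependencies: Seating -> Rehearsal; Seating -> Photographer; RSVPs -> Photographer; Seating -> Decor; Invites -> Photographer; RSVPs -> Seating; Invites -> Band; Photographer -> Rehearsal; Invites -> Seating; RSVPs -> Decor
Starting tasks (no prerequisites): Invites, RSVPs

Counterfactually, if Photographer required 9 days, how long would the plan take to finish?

Baseline: Invites→Seating→Photographer→Rehearsal = 9+5+3+3 = 20 → 20 days.
Photographer is on the critical path; changing it to 9 makes that path 26 days.
The critical path is still Invites→Seating→Photographer→Rehearsal; finish is now 26 days.

26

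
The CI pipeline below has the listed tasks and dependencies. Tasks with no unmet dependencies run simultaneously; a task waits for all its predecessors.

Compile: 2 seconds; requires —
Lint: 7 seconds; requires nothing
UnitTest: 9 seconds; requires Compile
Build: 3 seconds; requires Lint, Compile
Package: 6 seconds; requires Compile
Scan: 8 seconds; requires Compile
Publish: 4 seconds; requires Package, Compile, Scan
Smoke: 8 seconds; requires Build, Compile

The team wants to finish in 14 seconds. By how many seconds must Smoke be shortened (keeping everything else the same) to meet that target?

4

Current finish: 18 seconds; target: 14.
Smoke is on every critical path, so each second cut from Smoke cuts the finish by one (this holds down to a finish of 14).
Need 18 − 14 = 4 seconds off Smoke → Smoke becomes 4 seconds, finish becomes 14.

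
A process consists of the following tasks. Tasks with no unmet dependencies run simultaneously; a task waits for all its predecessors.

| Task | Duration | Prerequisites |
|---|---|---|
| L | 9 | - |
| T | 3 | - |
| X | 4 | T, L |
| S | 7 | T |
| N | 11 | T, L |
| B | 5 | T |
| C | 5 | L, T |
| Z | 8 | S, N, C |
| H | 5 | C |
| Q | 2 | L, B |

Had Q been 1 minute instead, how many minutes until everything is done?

The binding path is L→N→Z = 9+11+8 = 28; finish at 28 minutes.
Q is off the critical path — its longest chain is 11 minutes, giving 17 of slack.
The critical path is still L→N→Z; finish is now 28 minutes.

28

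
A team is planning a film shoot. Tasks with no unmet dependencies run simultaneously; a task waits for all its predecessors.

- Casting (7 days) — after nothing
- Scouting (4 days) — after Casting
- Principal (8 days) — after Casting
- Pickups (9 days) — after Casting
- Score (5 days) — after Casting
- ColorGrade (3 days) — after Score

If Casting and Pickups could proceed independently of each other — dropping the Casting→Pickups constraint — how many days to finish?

With the dependency in place, Casting→Pickups = 7+9 = 16 sets the finish at 16 days.
Without Casting→Pickups, Pickups's earliest start moves from 7 to 0.
New critical path: Casting→Principal = 7+8 = 15 ⇒ 15 days.

15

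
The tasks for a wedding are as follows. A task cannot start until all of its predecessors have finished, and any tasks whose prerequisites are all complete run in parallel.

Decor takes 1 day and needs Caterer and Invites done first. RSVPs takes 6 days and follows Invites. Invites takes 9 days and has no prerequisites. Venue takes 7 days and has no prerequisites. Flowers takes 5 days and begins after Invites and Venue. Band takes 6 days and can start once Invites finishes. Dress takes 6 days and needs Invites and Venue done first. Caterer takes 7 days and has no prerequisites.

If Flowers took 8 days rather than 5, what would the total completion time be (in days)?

17

As given, the longest chain is Invites→RSVPs = 9+6 = 15, so the finish is 15 days.
The longest path through Flowers is only 14 days, so Flowers has float 1.
New critical path: Invites→Flowers = 9+8 = 17 ⇒ 17 days.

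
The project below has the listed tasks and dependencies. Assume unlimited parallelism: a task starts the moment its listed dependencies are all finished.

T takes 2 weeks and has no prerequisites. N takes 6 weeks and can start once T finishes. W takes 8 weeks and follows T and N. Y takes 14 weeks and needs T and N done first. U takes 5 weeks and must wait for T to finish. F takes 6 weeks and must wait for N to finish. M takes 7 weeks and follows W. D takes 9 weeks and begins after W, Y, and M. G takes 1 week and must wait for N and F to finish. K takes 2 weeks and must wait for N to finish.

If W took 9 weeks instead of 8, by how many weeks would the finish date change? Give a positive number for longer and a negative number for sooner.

1

Actual critical path: T→N→W→M→D = 2+6+8+7+9 = 32 ⇒ 32 weeks.
W is on the critical path; changing it to 9 makes that path 33 weeks.
The critical path is still T→N→W→M→D; finish is now 33 weeks.
Change in finish: 33 − 32 = +1 weeks.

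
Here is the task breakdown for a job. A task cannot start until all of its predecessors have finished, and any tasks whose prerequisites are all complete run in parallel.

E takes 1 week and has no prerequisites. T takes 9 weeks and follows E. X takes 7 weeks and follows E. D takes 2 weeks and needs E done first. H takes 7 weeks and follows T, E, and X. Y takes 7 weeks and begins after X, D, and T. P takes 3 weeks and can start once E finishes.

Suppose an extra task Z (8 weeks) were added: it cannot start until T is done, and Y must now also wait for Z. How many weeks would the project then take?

25

Originally the project takes 17 weeks.
With Z inserted, Y now waits for max(X, D, T, Z).
New critical path: E→T→Z→Y = 1+9+8+7 = 25 ⇒ 25 weeks.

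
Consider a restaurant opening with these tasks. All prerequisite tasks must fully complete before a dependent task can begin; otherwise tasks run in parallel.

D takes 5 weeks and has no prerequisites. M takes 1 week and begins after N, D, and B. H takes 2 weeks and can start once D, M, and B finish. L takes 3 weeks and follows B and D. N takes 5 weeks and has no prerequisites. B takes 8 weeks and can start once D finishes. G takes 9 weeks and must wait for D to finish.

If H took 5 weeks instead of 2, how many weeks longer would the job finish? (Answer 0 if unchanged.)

Baseline: D→B→M→H = 5+8+1+2 = 16 → 16 weeks.
H is on the critical path; changing it to 5 makes that path 19 weeks.
The critical path is still D→B→M→H; finish is now 19 weeks.
Change in finish: 19 − 16 = +3 weeks.

3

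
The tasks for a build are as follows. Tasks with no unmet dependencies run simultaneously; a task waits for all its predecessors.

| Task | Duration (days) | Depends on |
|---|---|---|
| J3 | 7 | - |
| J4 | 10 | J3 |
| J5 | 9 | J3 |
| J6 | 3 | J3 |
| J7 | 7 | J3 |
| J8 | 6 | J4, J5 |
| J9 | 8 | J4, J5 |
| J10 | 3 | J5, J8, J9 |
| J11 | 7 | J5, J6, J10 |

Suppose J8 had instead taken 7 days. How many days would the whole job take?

35

The binding path is J3→J4→J9→J10→J11 = 7+10+8+3+7 = 35; finish at 35 days.
J8 has 2 days of float (longest path through it is 33).
No other chain overtakes it, so the finish is 35 days.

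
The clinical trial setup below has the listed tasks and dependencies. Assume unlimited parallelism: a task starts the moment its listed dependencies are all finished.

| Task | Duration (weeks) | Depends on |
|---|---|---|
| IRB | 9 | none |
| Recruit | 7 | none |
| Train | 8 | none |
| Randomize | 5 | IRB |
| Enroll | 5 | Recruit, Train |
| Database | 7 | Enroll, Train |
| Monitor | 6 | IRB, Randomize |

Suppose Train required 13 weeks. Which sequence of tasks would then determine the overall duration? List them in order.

Train, Enroll, Database

As given, the longest chain is Train→Enroll→Database = 8+5+7 = 20, so the finish is 20 weeks.
Train lies on that path, so at 13 weeks the path becomes 25 weeks.
No other chain overtakes it, so the finish is 25 weeks.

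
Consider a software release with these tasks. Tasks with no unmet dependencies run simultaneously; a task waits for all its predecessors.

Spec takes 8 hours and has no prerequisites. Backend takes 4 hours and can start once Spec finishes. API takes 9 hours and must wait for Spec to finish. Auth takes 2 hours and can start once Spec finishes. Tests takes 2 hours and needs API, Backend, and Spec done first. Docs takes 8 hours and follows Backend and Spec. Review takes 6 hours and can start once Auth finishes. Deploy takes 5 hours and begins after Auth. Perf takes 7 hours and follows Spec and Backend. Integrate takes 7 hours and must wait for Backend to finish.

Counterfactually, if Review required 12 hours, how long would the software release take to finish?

22

Baseline: Spec→Backend→Docs = 8+4+8 = 20 → 20 hours.
Review is off the critical path — its longest chain is 16 hours, giving 4 of slack.
Now Spec→Auth→Review = 8+2+12 = 22 is longest, so the finish becomes 22 hours.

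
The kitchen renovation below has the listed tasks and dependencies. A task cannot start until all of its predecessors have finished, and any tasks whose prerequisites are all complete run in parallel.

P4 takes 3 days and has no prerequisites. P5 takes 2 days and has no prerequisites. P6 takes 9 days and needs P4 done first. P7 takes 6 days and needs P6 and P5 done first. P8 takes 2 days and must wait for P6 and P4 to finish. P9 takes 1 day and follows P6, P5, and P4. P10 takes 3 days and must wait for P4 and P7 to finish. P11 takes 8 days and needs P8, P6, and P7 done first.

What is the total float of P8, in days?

The longest chain is P4→P6→P7→P11 = 3+9+6+8 = 26; overall finish 26 days.
The longest chain containing P8 totals 22 days.
So P8 can slip 18 − 14 = 4 days.

4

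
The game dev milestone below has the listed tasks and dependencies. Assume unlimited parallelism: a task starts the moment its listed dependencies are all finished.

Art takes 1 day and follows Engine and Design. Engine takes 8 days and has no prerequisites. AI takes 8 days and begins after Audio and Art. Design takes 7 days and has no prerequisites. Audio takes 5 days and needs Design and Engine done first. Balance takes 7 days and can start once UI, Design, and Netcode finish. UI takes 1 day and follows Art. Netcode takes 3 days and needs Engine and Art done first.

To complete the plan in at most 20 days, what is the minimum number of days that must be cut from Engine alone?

Current finish: 21 days; target: 20.
Engine is on every critical path, so each day cut from Engine cuts the finish by one (this holds down to a finish of 20).
Need 21 − 20 = 1 day off Engine → Engine becomes 7 days, finish becomes 20.

1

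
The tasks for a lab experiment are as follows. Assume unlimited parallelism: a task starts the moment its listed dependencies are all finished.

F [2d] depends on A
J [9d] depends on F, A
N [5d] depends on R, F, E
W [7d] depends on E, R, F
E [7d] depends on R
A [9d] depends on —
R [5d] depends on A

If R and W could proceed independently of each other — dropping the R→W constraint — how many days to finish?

28

Before: longest chain A→R→E→W = 9+5+7+7 = 28, finish 28.
Dropping R→W doesn't change W's earliest start (21); another predecessor still binds.
The longest chain is now A→R→E→W = 9+5+7+7 = 28, so the plan takes 28 days.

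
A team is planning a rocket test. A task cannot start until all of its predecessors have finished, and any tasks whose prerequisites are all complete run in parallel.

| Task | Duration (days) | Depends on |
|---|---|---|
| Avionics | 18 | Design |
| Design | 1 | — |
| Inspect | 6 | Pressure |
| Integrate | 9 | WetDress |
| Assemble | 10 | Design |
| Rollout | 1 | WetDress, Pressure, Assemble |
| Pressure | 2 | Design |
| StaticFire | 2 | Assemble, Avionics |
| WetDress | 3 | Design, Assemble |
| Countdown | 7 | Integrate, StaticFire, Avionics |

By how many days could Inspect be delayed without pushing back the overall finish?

Design→Assemble→WetDress→Integrate→Countdown = 1+10+3+9+7 = 30 sets the makespan at 30 days.
Inspect finishes as early as 9 and must finish by 30.
So Inspect can slip 30 − 9 = 21 days.

21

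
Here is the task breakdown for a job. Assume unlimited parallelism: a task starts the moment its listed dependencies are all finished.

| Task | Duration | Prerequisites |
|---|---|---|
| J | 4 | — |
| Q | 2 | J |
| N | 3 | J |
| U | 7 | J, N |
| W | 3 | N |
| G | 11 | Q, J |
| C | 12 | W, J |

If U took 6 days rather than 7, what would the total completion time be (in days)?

22

Critical path before the change: J→N→W→C = 4+3+3+12 = 22 giving 22 days.
The longest path through U is only 14 days, so U has float 8.
The critical path is still J→N→W→C; finish is now 22 days.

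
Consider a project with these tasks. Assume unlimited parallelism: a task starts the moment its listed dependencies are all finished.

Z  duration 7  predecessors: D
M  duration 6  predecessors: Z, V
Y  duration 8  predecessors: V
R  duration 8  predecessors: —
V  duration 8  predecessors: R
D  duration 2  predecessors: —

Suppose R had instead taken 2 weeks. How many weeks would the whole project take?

The binding path is R→V→Y = 8+8+8 = 24; finish at 24 weeks.
R is on the critical path; changing it to 2 makes that path 18 weeks.
That remains the longest chain; total 18 weeks.

18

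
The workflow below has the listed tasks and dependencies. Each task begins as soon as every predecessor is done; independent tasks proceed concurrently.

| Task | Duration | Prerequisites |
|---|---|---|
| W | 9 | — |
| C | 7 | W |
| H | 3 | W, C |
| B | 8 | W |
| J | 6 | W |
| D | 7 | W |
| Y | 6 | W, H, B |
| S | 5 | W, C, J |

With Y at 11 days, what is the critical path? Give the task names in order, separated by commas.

The binding path is W→C→H→Y = 9+7+3+6 = 25; finish at 25 days.
Since Y is critical, the +5 change carries straight to that chain (now 30 days).
That remains the longest chain; total 30 days.

W, C, H, Y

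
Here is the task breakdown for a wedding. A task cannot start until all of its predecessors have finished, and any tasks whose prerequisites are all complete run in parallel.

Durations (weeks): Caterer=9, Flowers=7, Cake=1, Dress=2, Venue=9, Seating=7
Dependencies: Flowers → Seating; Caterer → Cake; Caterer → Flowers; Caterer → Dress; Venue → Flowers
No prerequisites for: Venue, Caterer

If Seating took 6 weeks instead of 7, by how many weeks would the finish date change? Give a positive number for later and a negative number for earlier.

-1

Baseline: Venue→Flowers→Seating = 9+7+7 = 23 → 23 weeks.
Seating lies on that path, so at 6 weeks the path becomes 22 weeks.
That remains the longest chain; total 22 weeks.
Change in finish: 22 − 23 = -1 weeks.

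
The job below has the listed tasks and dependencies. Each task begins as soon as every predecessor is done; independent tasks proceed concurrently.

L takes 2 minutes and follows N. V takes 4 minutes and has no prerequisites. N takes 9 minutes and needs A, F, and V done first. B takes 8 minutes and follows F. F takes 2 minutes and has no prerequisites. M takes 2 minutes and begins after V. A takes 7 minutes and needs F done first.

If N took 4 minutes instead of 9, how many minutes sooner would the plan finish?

5

The binding path is F→A→N→L = 2+7+9+2 = 20; finish at 20 minutes.
Since N is critical, the -5 change carries straight to that chain (now 15 minutes).
The critical path is still F→A→N→L; finish is now 15 minutes.
Change in finish: 15 − 20 = -5 minutes.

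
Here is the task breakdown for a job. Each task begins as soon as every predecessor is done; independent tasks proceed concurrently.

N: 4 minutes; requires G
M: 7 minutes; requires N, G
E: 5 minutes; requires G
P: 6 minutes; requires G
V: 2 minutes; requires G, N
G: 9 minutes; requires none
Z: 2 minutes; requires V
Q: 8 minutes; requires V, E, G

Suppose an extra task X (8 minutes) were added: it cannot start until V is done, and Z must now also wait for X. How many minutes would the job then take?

25

Originally the job takes 23 minutes.
With X inserted, Z now waits for max(V, X).
New critical path: G→N→V→X→Z = 9+4+2+8+2 = 25 ⇒ 25 minutes.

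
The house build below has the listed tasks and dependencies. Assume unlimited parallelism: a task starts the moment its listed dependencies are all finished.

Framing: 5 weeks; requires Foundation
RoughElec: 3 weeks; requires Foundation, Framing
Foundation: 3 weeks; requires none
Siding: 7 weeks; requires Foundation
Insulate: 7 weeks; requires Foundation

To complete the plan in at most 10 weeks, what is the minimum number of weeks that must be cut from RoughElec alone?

Current finish: 11 weeks; target: 10.
RoughElec is on every critical path, so each week cut from RoughElec cuts the finish by one (this holds down to a finish of 10).
Need 11 − 10 = 1 week off RoughElec → RoughElec becomes 2 weeks, finish becomes 10.

1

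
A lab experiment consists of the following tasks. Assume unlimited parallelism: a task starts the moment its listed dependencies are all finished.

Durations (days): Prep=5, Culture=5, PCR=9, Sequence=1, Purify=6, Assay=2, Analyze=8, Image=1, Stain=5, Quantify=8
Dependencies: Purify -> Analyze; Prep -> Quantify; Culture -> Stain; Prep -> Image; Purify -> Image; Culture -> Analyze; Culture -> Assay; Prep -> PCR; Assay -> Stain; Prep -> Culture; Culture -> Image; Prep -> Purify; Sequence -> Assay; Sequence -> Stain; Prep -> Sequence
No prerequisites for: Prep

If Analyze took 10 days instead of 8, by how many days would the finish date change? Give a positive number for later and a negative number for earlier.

2

Actual critical path: Prep→Purify→Analyze = 5+6+8 = 19 ⇒ 19 days.
Since Analyze is critical, the +2 change carries straight to that chain (now 21 days).
That remains the longest chain; total 21 days.
Change in finish: 21 − 19 = +2 days.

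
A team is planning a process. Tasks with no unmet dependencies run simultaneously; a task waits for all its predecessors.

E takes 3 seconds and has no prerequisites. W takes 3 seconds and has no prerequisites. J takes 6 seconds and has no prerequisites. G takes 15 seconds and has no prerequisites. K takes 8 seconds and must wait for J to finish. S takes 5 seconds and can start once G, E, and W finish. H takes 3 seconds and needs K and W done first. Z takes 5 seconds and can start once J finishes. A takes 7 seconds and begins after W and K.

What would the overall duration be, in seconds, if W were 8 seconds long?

21

Baseline: J→K→A = 6+8+7 = 21 → 21 seconds.
W is off the critical path — its longest chain is 10 seconds, giving 11 of slack.
The critical path is still J→K→A; finish is now 21 seconds.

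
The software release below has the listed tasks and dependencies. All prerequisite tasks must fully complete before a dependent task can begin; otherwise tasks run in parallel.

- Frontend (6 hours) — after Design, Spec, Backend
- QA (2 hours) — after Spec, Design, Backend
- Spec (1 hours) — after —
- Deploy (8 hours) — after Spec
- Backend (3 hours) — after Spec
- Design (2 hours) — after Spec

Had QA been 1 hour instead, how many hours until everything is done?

As given, the longest chain is Spec→Backend→Frontend = 1+3+6 = 10, so the finish is 10 hours.
QA is off the critical path — its longest chain is 6 hours, giving 4 of slack.
That remains the longest chain; total 10 hours.

10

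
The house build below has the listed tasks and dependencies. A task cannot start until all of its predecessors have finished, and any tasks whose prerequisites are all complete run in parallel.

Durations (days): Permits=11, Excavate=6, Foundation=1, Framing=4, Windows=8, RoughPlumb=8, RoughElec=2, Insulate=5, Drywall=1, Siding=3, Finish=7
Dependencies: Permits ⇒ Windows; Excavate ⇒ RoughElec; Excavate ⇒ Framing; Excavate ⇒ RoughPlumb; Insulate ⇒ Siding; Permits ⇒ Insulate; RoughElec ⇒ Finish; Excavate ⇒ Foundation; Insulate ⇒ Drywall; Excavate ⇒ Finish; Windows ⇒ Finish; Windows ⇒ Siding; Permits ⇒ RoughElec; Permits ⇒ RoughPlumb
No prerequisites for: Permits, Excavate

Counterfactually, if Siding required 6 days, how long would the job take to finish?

The binding path is Permits→Windows→Finish = 11+8+7 = 26; finish at 26 days.
Siding is off the critical path — its longest chain is 22 days, giving 4 of slack.
No other chain overtakes it, so the finish is 26 days.

26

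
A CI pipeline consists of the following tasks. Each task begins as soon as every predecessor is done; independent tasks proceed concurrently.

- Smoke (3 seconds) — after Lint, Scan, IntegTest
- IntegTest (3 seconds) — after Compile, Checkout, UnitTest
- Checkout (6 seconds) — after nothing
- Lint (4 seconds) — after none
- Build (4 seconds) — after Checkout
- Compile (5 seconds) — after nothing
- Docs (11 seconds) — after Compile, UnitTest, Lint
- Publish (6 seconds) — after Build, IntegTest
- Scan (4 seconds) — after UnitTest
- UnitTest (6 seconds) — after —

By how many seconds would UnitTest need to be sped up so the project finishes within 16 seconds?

Current finish: 17 seconds; target: 16.
UnitTest is on every critical path, so each second cut from UnitTest cuts the finish by one (this holds down to a finish of 16).
Need 17 − 16 = 1 second off UnitTest → UnitTest becomes 5 seconds, finish becomes 16.

1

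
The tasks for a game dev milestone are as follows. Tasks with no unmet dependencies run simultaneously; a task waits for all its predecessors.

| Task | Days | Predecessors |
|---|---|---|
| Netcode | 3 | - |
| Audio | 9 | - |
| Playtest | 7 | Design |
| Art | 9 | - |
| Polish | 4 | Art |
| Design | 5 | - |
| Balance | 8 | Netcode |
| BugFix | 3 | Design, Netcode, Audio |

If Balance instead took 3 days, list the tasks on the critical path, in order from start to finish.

Baseline: Art→Polish = 9+4 = 13 → 13 days.
Balance is off the critical path — its longest chain is 11 days, giving 2 of slack.
The critical path is still Art→Polish; finish is now 13 days.

Art, Polish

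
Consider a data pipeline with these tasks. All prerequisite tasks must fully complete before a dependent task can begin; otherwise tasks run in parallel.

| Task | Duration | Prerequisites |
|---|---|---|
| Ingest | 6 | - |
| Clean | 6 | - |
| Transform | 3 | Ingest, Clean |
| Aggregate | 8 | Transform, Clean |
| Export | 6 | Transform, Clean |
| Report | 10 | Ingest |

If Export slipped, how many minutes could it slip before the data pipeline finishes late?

Ingest→Transform→Aggregate = 6+3+8 = 17 sets the makespan at 17 minutes.
Export finishes as early as 15 and must finish by 17.
Slack of Export = 11 − 9 = 2 minutes.

2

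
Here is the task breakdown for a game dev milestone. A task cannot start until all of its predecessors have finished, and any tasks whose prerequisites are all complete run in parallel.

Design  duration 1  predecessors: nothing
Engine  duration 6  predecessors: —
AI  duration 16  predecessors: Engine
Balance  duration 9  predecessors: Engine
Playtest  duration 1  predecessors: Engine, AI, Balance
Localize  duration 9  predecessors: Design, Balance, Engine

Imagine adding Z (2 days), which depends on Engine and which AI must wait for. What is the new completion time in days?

Originally the schedule takes 24 days.
With Z inserted, AI now waits for max(Engine, Z).
New critical path: Engine→Z→AI→Playtest = 6+2+16+1 = 25 ⇒ 25 days.

25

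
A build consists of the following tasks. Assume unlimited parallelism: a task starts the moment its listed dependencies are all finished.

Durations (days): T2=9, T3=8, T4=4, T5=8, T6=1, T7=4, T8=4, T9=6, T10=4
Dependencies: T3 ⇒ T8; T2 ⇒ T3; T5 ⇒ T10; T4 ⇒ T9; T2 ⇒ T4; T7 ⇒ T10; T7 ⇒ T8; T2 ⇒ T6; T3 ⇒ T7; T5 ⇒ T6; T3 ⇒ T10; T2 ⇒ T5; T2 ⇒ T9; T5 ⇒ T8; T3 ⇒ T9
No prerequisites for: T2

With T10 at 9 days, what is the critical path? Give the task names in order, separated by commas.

T2, T3, T7, T10

Actual critical path: T2→T3→T7→T10 = 9+8+4+4 = 25 ⇒ 25 days.
T10 is on the critical path; changing it to 9 makes that path 30 days.
The critical path is still T2→T3→T7→T10; finish is now 30 days.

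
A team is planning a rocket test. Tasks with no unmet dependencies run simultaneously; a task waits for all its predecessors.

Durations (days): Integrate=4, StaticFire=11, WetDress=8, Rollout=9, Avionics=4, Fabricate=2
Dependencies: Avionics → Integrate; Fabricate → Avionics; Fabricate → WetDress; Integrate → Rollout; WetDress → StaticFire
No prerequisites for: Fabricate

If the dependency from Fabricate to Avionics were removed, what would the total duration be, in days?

21

With the dependency in place, Fabricate→WetDress→StaticFire = 2+8+11 = 21 sets the finish at 21 days.
Without Fabricate→Avionics, Avionics's earliest start moves from 2 to 0.
After: Fabricate→WetDress→StaticFire = 2+8+11 = 21 → 21 days.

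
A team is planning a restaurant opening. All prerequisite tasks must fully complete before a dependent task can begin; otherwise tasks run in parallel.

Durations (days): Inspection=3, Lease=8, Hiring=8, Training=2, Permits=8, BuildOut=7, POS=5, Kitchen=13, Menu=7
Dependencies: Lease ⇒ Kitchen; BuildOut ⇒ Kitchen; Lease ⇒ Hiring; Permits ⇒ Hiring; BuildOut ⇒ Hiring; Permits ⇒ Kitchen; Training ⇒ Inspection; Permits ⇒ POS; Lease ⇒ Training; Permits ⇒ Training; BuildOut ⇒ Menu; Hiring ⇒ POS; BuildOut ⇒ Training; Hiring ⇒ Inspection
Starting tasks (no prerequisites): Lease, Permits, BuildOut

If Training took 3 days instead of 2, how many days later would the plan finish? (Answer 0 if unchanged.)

0

As given, the longest chain is Lease→Kitchen = 8+13 = 21, so the finish is 21 days.
Training has 8 days of float (longest path through it is 13).
That remains the longest chain; total 21 days.
Change in finish: 21 − 21 = +0 days.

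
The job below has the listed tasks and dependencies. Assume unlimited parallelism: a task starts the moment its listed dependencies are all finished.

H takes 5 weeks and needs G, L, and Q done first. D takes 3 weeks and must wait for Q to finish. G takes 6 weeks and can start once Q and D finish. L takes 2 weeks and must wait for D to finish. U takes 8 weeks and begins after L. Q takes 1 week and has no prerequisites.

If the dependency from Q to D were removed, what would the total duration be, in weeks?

Original critical path: Q→D→G→H = 1+3+6+5 = 15 ⇒ 15 weeks.
Without Q→D, D's earliest start moves from 1 to 0.
After: D→G→H = 3+6+5 = 14 → 14 weeks.

14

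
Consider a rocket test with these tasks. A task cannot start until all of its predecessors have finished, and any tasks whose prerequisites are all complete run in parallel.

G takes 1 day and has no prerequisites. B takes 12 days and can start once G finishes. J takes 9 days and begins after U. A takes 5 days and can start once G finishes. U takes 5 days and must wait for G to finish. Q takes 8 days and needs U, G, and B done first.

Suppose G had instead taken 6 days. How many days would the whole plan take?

26

Critical path before the change: G→B→Q = 1+12+8 = 21 giving 21 days.
G is on the critical path; changing it to 6 makes that path 26 days.
The critical path is still G→B→Q; finish is now 26 days.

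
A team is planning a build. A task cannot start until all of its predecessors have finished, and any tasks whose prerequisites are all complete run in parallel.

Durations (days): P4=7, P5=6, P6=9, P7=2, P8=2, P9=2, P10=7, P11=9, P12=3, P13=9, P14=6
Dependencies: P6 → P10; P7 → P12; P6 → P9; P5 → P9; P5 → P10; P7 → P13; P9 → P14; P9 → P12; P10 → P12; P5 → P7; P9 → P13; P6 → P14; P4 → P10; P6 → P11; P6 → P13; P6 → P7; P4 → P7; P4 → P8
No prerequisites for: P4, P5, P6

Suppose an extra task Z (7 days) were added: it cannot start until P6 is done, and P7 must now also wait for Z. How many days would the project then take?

Originally the project takes 20 days.
With Z inserted, P7 now waits for max(P4, P6, P5, Z).
New critical path: P6→Z→P7→P13 = 9+7+2+9 = 27 ⇒ 27 days.

27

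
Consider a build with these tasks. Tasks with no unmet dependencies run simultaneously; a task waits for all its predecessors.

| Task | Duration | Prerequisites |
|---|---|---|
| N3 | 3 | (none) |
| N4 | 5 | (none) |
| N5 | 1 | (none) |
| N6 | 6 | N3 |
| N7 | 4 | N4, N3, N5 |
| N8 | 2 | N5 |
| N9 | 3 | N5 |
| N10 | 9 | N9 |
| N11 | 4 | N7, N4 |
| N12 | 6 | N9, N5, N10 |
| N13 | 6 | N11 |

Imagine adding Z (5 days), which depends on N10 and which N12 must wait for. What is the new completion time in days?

24

Originally the job takes 19 days.
With Z inserted, N12 now waits for max(N9, N5, N10, Z).
New critical path: N5→N9→N10→Z→N12 = 1+3+9+5+6 = 24 ⇒ 24 days.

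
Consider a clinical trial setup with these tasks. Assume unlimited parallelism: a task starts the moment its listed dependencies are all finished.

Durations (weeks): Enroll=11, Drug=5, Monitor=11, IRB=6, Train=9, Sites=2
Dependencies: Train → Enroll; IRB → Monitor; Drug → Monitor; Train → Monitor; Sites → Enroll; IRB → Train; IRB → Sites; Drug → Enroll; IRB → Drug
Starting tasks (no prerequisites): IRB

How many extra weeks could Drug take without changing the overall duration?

IRB→Train→Enroll = 6+9+11 = 26 sets the makespan at 26 weeks.
Longest path through Drug: 22 weeks (earliest finish 11, latest finish 15).
Slack of Drug = 10 − 6 = 4 weeks.

4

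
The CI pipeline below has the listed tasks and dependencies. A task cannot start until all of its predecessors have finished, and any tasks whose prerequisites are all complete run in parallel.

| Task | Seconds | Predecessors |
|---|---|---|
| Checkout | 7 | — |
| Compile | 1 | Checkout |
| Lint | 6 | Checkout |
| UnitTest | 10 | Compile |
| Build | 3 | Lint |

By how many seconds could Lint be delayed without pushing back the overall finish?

2

Critical path: Checkout→Compile→UnitTest = 7+1+10 = 18, so the finish is 18 seconds.
Lint finishes as early as 13 and must finish by 15.
Slack of Lint = 9 − 7 = 2 seconds.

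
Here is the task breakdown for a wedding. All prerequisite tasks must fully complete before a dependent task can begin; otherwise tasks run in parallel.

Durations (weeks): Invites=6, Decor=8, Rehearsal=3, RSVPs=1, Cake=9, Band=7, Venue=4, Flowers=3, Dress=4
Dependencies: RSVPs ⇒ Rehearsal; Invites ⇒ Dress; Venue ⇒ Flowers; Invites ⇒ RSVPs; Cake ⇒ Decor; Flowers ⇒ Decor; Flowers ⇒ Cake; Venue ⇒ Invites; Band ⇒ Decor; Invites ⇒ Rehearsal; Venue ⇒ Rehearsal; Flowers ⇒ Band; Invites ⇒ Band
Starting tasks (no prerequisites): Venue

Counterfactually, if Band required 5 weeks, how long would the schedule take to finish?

Actual critical path: Venue→Invites→Band→Decor = 4+6+7+8 = 25 ⇒ 25 weeks.
Band lies on that path, so at 5 weeks the path becomes 23 weeks.
The binding chain switches to Venue→Flowers→Cake→Decor = 4+3+9+8 = 24; finish 24 weeks.

24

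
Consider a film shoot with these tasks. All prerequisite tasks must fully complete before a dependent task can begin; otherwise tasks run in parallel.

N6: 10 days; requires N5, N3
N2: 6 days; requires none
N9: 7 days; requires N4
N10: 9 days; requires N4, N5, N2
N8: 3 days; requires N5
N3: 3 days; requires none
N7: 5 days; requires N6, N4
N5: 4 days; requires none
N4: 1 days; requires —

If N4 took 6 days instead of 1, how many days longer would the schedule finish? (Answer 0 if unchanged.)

0

The binding path is N5→N6→N7 = 4+10+5 = 19; finish at 19 days.
N4 has 9 days of float (longest path through it is 10).
That remains the longest chain; total 19 days.
Change in finish: 19 − 19 = +0 days.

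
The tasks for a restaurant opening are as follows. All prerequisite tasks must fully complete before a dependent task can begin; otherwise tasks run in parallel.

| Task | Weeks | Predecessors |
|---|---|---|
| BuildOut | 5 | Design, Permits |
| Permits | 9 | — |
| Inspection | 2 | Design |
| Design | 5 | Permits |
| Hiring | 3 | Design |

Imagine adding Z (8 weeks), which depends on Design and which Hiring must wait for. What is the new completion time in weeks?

Originally the project takes 19 weeks.
With Z inserted, Hiring now waits for max(Design, Z).
New critical path: Permits→Design→Z→Hiring = 9+5+8+3 = 25 ⇒ 25 weeks.

25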